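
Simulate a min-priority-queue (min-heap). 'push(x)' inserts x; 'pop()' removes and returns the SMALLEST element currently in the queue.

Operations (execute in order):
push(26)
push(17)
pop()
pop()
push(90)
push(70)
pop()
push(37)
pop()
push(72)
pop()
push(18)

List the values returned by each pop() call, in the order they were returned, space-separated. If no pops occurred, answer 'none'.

Answer: 17 26 70 37 72

Derivation:
push(26): heap contents = [26]
push(17): heap contents = [17, 26]
pop() → 17: heap contents = [26]
pop() → 26: heap contents = []
push(90): heap contents = [90]
push(70): heap contents = [70, 90]
pop() → 70: heap contents = [90]
push(37): heap contents = [37, 90]
pop() → 37: heap contents = [90]
push(72): heap contents = [72, 90]
pop() → 72: heap contents = [90]
push(18): heap contents = [18, 90]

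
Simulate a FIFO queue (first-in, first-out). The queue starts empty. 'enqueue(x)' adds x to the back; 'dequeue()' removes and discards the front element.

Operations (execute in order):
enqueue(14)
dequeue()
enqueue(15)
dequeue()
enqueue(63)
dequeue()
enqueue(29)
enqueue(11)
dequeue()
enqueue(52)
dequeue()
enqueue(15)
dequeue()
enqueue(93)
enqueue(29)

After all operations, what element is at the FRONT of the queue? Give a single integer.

Answer: 15

Derivation:
enqueue(14): queue = [14]
dequeue(): queue = []
enqueue(15): queue = [15]
dequeue(): queue = []
enqueue(63): queue = [63]
dequeue(): queue = []
enqueue(29): queue = [29]
enqueue(11): queue = [29, 11]
dequeue(): queue = [11]
enqueue(52): queue = [11, 52]
dequeue(): queue = [52]
enqueue(15): queue = [52, 15]
dequeue(): queue = [15]
enqueue(93): queue = [15, 93]
enqueue(29): queue = [15, 93, 29]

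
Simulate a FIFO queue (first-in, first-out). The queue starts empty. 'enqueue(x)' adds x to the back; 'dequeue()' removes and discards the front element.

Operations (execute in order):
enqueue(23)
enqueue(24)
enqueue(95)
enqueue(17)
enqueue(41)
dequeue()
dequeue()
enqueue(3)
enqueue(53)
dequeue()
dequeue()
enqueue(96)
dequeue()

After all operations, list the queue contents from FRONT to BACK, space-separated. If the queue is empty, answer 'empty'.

enqueue(23): [23]
enqueue(24): [23, 24]
enqueue(95): [23, 24, 95]
enqueue(17): [23, 24, 95, 17]
enqueue(41): [23, 24, 95, 17, 41]
dequeue(): [24, 95, 17, 41]
dequeue(): [95, 17, 41]
enqueue(3): [95, 17, 41, 3]
enqueue(53): [95, 17, 41, 3, 53]
dequeue(): [17, 41, 3, 53]
dequeue(): [41, 3, 53]
enqueue(96): [41, 3, 53, 96]
dequeue(): [3, 53, 96]

Answer: 3 53 96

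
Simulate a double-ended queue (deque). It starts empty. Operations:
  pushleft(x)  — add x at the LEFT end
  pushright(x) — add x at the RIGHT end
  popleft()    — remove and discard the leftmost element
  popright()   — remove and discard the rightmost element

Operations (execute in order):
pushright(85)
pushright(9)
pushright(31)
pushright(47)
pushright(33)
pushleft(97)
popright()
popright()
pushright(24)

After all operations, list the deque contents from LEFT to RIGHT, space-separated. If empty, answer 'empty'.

Answer: 97 85 9 31 24

Derivation:
pushright(85): [85]
pushright(9): [85, 9]
pushright(31): [85, 9, 31]
pushright(47): [85, 9, 31, 47]
pushright(33): [85, 9, 31, 47, 33]
pushleft(97): [97, 85, 9, 31, 47, 33]
popright(): [97, 85, 9, 31, 47]
popright(): [97, 85, 9, 31]
pushright(24): [97, 85, 9, 31, 24]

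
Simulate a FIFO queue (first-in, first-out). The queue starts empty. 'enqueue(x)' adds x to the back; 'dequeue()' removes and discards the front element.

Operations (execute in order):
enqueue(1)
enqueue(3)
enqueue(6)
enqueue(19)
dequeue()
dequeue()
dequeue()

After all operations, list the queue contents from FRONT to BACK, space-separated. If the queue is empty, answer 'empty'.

Answer: 19

Derivation:
enqueue(1): [1]
enqueue(3): [1, 3]
enqueue(6): [1, 3, 6]
enqueue(19): [1, 3, 6, 19]
dequeue(): [3, 6, 19]
dequeue(): [6, 19]
dequeue(): [19]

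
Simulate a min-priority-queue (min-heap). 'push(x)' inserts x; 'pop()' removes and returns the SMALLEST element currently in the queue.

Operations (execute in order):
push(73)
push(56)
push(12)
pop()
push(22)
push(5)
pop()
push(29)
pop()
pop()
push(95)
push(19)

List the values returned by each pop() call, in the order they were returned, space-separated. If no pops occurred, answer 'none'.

Answer: 12 5 22 29

Derivation:
push(73): heap contents = [73]
push(56): heap contents = [56, 73]
push(12): heap contents = [12, 56, 73]
pop() → 12: heap contents = [56, 73]
push(22): heap contents = [22, 56, 73]
push(5): heap contents = [5, 22, 56, 73]
pop() → 5: heap contents = [22, 56, 73]
push(29): heap contents = [22, 29, 56, 73]
pop() → 22: heap contents = [29, 56, 73]
pop() → 29: heap contents = [56, 73]
push(95): heap contents = [56, 73, 95]
push(19): heap contents = [19, 56, 73, 95]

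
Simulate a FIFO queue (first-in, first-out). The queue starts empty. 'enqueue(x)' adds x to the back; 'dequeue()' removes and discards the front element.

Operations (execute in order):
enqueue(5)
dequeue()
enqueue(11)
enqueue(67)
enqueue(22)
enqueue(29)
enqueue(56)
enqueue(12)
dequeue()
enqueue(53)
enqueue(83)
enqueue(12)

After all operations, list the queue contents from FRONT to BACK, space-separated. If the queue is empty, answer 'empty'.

enqueue(5): [5]
dequeue(): []
enqueue(11): [11]
enqueue(67): [11, 67]
enqueue(22): [11, 67, 22]
enqueue(29): [11, 67, 22, 29]
enqueue(56): [11, 67, 22, 29, 56]
enqueue(12): [11, 67, 22, 29, 56, 12]
dequeue(): [67, 22, 29, 56, 12]
enqueue(53): [67, 22, 29, 56, 12, 53]
enqueue(83): [67, 22, 29, 56, 12, 53, 83]
enqueue(12): [67, 22, 29, 56, 12, 53, 83, 12]

Answer: 67 22 29 56 12 53 83 12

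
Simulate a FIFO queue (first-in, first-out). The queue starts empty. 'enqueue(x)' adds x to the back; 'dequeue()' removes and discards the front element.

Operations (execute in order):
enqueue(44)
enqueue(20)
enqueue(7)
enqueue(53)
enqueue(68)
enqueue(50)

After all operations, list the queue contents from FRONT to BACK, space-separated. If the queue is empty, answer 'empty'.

enqueue(44): [44]
enqueue(20): [44, 20]
enqueue(7): [44, 20, 7]
enqueue(53): [44, 20, 7, 53]
enqueue(68): [44, 20, 7, 53, 68]
enqueue(50): [44, 20, 7, 53, 68, 50]

Answer: 44 20 7 53 68 50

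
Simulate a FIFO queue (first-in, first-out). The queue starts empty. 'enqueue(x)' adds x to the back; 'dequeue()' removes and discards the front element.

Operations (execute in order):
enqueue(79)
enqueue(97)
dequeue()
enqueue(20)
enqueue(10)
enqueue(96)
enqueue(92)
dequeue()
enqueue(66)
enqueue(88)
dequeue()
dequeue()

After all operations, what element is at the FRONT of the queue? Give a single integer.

enqueue(79): queue = [79]
enqueue(97): queue = [79, 97]
dequeue(): queue = [97]
enqueue(20): queue = [97, 20]
enqueue(10): queue = [97, 20, 10]
enqueue(96): queue = [97, 20, 10, 96]
enqueue(92): queue = [97, 20, 10, 96, 92]
dequeue(): queue = [20, 10, 96, 92]
enqueue(66): queue = [20, 10, 96, 92, 66]
enqueue(88): queue = [20, 10, 96, 92, 66, 88]
dequeue(): queue = [10, 96, 92, 66, 88]
dequeue(): queue = [96, 92, 66, 88]

Answer: 96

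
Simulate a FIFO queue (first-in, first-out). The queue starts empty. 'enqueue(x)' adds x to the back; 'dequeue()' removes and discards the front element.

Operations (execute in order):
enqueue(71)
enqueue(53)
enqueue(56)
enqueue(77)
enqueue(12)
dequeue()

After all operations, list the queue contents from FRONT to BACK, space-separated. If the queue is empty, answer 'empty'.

enqueue(71): [71]
enqueue(53): [71, 53]
enqueue(56): [71, 53, 56]
enqueue(77): [71, 53, 56, 77]
enqueue(12): [71, 53, 56, 77, 12]
dequeue(): [53, 56, 77, 12]

Answer: 53 56 77 12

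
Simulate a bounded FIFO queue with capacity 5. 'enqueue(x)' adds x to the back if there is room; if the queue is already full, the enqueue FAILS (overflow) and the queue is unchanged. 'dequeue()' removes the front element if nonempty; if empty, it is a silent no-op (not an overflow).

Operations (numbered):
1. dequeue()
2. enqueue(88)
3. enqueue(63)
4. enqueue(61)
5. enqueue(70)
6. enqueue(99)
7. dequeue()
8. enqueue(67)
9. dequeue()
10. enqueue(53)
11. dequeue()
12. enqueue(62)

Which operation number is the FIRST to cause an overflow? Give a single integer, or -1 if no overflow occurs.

Answer: -1

Derivation:
1. dequeue(): empty, no-op, size=0
2. enqueue(88): size=1
3. enqueue(63): size=2
4. enqueue(61): size=3
5. enqueue(70): size=4
6. enqueue(99): size=5
7. dequeue(): size=4
8. enqueue(67): size=5
9. dequeue(): size=4
10. enqueue(53): size=5
11. dequeue(): size=4
12. enqueue(62): size=5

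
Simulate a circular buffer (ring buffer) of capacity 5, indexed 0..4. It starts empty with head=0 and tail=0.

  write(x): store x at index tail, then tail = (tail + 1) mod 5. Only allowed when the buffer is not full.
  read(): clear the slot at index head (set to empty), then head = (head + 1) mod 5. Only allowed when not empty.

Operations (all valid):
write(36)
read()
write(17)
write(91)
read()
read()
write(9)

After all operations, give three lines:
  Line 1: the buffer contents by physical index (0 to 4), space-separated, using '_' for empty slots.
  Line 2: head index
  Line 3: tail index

Answer: _ _ _ 9 _
3
4

Derivation:
write(36): buf=[36 _ _ _ _], head=0, tail=1, size=1
read(): buf=[_ _ _ _ _], head=1, tail=1, size=0
write(17): buf=[_ 17 _ _ _], head=1, tail=2, size=1
write(91): buf=[_ 17 91 _ _], head=1, tail=3, size=2
read(): buf=[_ _ 91 _ _], head=2, tail=3, size=1
read(): buf=[_ _ _ _ _], head=3, tail=3, size=0
write(9): buf=[_ _ _ 9 _], head=3, tail=4, size=1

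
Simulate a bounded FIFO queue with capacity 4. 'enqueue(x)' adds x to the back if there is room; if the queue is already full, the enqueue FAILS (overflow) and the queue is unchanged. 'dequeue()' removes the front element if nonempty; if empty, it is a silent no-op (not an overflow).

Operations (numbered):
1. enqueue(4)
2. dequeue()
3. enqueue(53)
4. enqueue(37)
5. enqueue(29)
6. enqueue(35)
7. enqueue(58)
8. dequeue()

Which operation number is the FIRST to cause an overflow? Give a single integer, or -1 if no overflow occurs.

1. enqueue(4): size=1
2. dequeue(): size=0
3. enqueue(53): size=1
4. enqueue(37): size=2
5. enqueue(29): size=3
6. enqueue(35): size=4
7. enqueue(58): size=4=cap → OVERFLOW (fail)
8. dequeue(): size=3

Answer: 7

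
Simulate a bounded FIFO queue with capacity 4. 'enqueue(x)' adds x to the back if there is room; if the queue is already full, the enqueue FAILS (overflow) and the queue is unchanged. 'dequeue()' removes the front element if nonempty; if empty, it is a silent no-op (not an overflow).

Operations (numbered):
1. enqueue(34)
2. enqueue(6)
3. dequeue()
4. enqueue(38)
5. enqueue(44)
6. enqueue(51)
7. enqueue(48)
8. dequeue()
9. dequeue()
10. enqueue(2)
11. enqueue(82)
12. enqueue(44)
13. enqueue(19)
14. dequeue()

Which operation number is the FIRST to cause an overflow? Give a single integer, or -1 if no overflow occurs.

Answer: 7

Derivation:
1. enqueue(34): size=1
2. enqueue(6): size=2
3. dequeue(): size=1
4. enqueue(38): size=2
5. enqueue(44): size=3
6. enqueue(51): size=4
7. enqueue(48): size=4=cap → OVERFLOW (fail)
8. dequeue(): size=3
9. dequeue(): size=2
10. enqueue(2): size=3
11. enqueue(82): size=4
12. enqueue(44): size=4=cap → OVERFLOW (fail)
13. enqueue(19): size=4=cap → OVERFLOW (fail)
14. dequeue(): size=3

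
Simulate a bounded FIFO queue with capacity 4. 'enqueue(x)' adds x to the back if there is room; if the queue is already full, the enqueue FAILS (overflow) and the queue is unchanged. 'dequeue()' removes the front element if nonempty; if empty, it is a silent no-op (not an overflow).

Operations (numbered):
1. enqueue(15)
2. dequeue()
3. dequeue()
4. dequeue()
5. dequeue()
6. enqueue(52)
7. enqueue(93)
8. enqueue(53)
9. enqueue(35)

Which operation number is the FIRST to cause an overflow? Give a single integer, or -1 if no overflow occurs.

Answer: -1

Derivation:
1. enqueue(15): size=1
2. dequeue(): size=0
3. dequeue(): empty, no-op, size=0
4. dequeue(): empty, no-op, size=0
5. dequeue(): empty, no-op, size=0
6. enqueue(52): size=1
7. enqueue(93): size=2
8. enqueue(53): size=3
9. enqueue(35): size=4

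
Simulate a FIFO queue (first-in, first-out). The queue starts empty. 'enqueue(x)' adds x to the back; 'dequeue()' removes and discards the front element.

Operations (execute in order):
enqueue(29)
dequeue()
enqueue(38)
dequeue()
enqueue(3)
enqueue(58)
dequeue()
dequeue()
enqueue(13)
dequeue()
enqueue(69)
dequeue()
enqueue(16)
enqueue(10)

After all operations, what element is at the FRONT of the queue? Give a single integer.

Answer: 16

Derivation:
enqueue(29): queue = [29]
dequeue(): queue = []
enqueue(38): queue = [38]
dequeue(): queue = []
enqueue(3): queue = [3]
enqueue(58): queue = [3, 58]
dequeue(): queue = [58]
dequeue(): queue = []
enqueue(13): queue = [13]
dequeue(): queue = []
enqueue(69): queue = [69]
dequeue(): queue = []
enqueue(16): queue = [16]
enqueue(10): queue = [16, 10]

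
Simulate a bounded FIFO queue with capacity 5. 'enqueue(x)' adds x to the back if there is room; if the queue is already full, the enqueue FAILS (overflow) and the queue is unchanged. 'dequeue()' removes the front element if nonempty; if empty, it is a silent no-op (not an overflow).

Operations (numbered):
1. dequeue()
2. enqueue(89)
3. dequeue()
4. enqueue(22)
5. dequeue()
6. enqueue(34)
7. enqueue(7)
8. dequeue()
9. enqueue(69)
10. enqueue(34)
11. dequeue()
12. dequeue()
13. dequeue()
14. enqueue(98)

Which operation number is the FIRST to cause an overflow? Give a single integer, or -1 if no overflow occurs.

Answer: -1

Derivation:
1. dequeue(): empty, no-op, size=0
2. enqueue(89): size=1
3. dequeue(): size=0
4. enqueue(22): size=1
5. dequeue(): size=0
6. enqueue(34): size=1
7. enqueue(7): size=2
8. dequeue(): size=1
9. enqueue(69): size=2
10. enqueue(34): size=3
11. dequeue(): size=2
12. dequeue(): size=1
13. dequeue(): size=0
14. enqueue(98): size=1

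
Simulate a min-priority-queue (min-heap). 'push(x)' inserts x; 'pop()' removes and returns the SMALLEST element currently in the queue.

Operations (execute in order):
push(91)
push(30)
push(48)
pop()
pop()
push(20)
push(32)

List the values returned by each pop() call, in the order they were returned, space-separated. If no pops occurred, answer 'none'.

Answer: 30 48

Derivation:
push(91): heap contents = [91]
push(30): heap contents = [30, 91]
push(48): heap contents = [30, 48, 91]
pop() → 30: heap contents = [48, 91]
pop() → 48: heap contents = [91]
push(20): heap contents = [20, 91]
push(32): heap contents = [20, 32, 91]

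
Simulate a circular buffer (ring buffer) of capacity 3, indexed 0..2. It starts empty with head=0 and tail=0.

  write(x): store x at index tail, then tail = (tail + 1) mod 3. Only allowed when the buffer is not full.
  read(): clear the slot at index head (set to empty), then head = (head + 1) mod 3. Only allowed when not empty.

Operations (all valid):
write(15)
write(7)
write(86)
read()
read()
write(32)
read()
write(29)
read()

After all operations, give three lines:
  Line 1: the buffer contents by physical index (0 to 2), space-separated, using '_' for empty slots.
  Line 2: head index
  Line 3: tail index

Answer: _ 29 _
1
2

Derivation:
write(15): buf=[15 _ _], head=0, tail=1, size=1
write(7): buf=[15 7 _], head=0, tail=2, size=2
write(86): buf=[15 7 86], head=0, tail=0, size=3
read(): buf=[_ 7 86], head=1, tail=0, size=2
read(): buf=[_ _ 86], head=2, tail=0, size=1
write(32): buf=[32 _ 86], head=2, tail=1, size=2
read(): buf=[32 _ _], head=0, tail=1, size=1
write(29): buf=[32 29 _], head=0, tail=2, size=2
read(): buf=[_ 29 _], head=1, tail=2, size=1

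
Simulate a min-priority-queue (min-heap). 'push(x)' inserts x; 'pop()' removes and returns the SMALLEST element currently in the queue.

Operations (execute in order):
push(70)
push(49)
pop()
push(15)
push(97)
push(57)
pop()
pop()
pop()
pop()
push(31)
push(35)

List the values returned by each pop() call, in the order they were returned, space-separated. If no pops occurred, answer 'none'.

Answer: 49 15 57 70 97

Derivation:
push(70): heap contents = [70]
push(49): heap contents = [49, 70]
pop() → 49: heap contents = [70]
push(15): heap contents = [15, 70]
push(97): heap contents = [15, 70, 97]
push(57): heap contents = [15, 57, 70, 97]
pop() → 15: heap contents = [57, 70, 97]
pop() → 57: heap contents = [70, 97]
pop() → 70: heap contents = [97]
pop() → 97: heap contents = []
push(31): heap contents = [31]
push(35): heap contents = [31, 35]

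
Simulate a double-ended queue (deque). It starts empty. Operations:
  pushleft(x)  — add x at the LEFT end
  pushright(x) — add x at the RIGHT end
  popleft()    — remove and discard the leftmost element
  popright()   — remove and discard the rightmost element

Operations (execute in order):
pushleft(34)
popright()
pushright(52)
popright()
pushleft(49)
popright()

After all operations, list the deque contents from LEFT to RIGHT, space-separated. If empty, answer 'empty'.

pushleft(34): [34]
popright(): []
pushright(52): [52]
popright(): []
pushleft(49): [49]
popright(): []

Answer: empty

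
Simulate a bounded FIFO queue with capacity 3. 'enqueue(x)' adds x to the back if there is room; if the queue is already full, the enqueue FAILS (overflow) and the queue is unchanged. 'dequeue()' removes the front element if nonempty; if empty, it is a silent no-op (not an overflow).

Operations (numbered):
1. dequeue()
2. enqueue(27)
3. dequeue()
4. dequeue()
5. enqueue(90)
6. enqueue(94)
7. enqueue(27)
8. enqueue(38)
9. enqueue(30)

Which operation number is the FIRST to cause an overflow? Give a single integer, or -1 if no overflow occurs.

Answer: 8

Derivation:
1. dequeue(): empty, no-op, size=0
2. enqueue(27): size=1
3. dequeue(): size=0
4. dequeue(): empty, no-op, size=0
5. enqueue(90): size=1
6. enqueue(94): size=2
7. enqueue(27): size=3
8. enqueue(38): size=3=cap → OVERFLOW (fail)
9. enqueue(30): size=3=cap → OVERFLOW (fail)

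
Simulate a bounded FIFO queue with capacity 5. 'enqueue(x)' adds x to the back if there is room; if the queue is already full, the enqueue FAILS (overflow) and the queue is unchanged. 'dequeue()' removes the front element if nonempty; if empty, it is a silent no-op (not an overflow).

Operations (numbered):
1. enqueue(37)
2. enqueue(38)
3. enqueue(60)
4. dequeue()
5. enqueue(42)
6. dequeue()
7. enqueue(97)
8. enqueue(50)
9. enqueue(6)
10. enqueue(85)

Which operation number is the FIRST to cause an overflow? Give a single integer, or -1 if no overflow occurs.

1. enqueue(37): size=1
2. enqueue(38): size=2
3. enqueue(60): size=3
4. dequeue(): size=2
5. enqueue(42): size=3
6. dequeue(): size=2
7. enqueue(97): size=3
8. enqueue(50): size=4
9. enqueue(6): size=5
10. enqueue(85): size=5=cap → OVERFLOW (fail)

Answer: 10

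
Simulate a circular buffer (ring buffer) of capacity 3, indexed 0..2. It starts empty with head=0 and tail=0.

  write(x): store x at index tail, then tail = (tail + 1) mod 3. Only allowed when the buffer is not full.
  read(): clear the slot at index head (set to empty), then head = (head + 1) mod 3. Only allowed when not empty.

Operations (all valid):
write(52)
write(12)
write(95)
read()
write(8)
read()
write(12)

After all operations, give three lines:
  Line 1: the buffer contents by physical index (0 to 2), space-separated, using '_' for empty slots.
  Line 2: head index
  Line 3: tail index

Answer: 8 12 95
2
2

Derivation:
write(52): buf=[52 _ _], head=0, tail=1, size=1
write(12): buf=[52 12 _], head=0, tail=2, size=2
write(95): buf=[52 12 95], head=0, tail=0, size=3
read(): buf=[_ 12 95], head=1, tail=0, size=2
write(8): buf=[8 12 95], head=1, tail=1, size=3
read(): buf=[8 _ 95], head=2, tail=1, size=2
write(12): buf=[8 12 95], head=2, tail=2, size=3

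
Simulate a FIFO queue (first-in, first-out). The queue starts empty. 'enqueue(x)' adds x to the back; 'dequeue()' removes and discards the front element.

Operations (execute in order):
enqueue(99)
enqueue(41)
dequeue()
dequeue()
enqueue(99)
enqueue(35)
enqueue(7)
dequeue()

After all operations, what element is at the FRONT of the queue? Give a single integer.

Answer: 35

Derivation:
enqueue(99): queue = [99]
enqueue(41): queue = [99, 41]
dequeue(): queue = [41]
dequeue(): queue = []
enqueue(99): queue = [99]
enqueue(35): queue = [99, 35]
enqueue(7): queue = [99, 35, 7]
dequeue(): queue = [35, 7]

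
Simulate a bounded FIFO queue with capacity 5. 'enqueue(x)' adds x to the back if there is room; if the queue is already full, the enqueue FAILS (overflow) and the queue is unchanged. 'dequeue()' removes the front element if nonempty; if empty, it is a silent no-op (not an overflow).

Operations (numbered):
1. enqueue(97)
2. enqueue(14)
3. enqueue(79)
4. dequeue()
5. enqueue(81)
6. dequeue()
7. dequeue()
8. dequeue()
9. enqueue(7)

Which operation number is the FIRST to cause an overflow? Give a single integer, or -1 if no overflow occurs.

1. enqueue(97): size=1
2. enqueue(14): size=2
3. enqueue(79): size=3
4. dequeue(): size=2
5. enqueue(81): size=3
6. dequeue(): size=2
7. dequeue(): size=1
8. dequeue(): size=0
9. enqueue(7): size=1

Answer: -1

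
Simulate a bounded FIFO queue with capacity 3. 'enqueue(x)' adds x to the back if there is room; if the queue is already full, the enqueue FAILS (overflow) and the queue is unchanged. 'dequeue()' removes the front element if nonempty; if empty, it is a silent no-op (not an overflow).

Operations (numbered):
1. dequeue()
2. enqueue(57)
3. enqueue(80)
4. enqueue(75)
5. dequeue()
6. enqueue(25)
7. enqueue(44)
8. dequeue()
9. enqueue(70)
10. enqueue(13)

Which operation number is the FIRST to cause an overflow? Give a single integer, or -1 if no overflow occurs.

1. dequeue(): empty, no-op, size=0
2. enqueue(57): size=1
3. enqueue(80): size=2
4. enqueue(75): size=3
5. dequeue(): size=2
6. enqueue(25): size=3
7. enqueue(44): size=3=cap → OVERFLOW (fail)
8. dequeue(): size=2
9. enqueue(70): size=3
10. enqueue(13): size=3=cap → OVERFLOW (fail)

Answer: 7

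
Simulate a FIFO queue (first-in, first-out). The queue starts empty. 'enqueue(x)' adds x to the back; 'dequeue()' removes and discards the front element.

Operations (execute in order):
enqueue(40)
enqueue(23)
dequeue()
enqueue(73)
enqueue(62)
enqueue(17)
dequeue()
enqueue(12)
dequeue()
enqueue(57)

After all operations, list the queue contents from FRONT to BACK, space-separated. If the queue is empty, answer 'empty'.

enqueue(40): [40]
enqueue(23): [40, 23]
dequeue(): [23]
enqueue(73): [23, 73]
enqueue(62): [23, 73, 62]
enqueue(17): [23, 73, 62, 17]
dequeue(): [73, 62, 17]
enqueue(12): [73, 62, 17, 12]
dequeue(): [62, 17, 12]
enqueue(57): [62, 17, 12, 57]

Answer: 62 17 12 57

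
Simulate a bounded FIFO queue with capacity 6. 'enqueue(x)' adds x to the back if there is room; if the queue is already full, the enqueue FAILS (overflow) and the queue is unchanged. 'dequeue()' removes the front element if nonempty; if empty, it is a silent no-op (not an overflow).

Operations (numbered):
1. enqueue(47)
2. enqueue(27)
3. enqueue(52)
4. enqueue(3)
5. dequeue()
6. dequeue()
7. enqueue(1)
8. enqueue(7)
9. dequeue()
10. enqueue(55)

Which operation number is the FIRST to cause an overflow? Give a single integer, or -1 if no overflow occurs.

1. enqueue(47): size=1
2. enqueue(27): size=2
3. enqueue(52): size=3
4. enqueue(3): size=4
5. dequeue(): size=3
6. dequeue(): size=2
7. enqueue(1): size=3
8. enqueue(7): size=4
9. dequeue(): size=3
10. enqueue(55): size=4

Answer: -1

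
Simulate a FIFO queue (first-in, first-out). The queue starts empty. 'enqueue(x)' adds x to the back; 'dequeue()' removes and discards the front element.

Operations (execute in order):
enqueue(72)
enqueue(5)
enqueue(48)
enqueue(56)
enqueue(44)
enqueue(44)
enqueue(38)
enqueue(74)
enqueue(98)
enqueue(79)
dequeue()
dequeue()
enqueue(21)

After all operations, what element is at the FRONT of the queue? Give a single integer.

Answer: 48

Derivation:
enqueue(72): queue = [72]
enqueue(5): queue = [72, 5]
enqueue(48): queue = [72, 5, 48]
enqueue(56): queue = [72, 5, 48, 56]
enqueue(44): queue = [72, 5, 48, 56, 44]
enqueue(44): queue = [72, 5, 48, 56, 44, 44]
enqueue(38): queue = [72, 5, 48, 56, 44, 44, 38]
enqueue(74): queue = [72, 5, 48, 56, 44, 44, 38, 74]
enqueue(98): queue = [72, 5, 48, 56, 44, 44, 38, 74, 98]
enqueue(79): queue = [72, 5, 48, 56, 44, 44, 38, 74, 98, 79]
dequeue(): queue = [5, 48, 56, 44, 44, 38, 74, 98, 79]
dequeue(): queue = [48, 56, 44, 44, 38, 74, 98, 79]
enqueue(21): queue = [48, 56, 44, 44, 38, 74, 98, 79, 21]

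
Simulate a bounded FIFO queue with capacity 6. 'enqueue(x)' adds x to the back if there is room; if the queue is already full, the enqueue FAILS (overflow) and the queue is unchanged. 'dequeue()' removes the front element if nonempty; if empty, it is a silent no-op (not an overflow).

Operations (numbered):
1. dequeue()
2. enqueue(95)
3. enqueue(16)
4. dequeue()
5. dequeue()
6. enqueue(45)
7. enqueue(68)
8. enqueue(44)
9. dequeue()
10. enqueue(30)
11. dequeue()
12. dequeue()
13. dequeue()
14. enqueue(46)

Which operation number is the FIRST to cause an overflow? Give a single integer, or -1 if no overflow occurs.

Answer: -1

Derivation:
1. dequeue(): empty, no-op, size=0
2. enqueue(95): size=1
3. enqueue(16): size=2
4. dequeue(): size=1
5. dequeue(): size=0
6. enqueue(45): size=1
7. enqueue(68): size=2
8. enqueue(44): size=3
9. dequeue(): size=2
10. enqueue(30): size=3
11. dequeue(): size=2
12. dequeue(): size=1
13. dequeue(): size=0
14. enqueue(46): size=1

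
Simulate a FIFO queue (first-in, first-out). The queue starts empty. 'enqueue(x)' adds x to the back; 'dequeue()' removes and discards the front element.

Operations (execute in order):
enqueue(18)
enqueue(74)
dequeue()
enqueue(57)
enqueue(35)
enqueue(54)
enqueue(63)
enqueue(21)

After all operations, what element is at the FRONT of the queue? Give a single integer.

Answer: 74

Derivation:
enqueue(18): queue = [18]
enqueue(74): queue = [18, 74]
dequeue(): queue = [74]
enqueue(57): queue = [74, 57]
enqueue(35): queue = [74, 57, 35]
enqueue(54): queue = [74, 57, 35, 54]
enqueue(63): queue = [74, 57, 35, 54, 63]
enqueue(21): queue = [74, 57, 35, 54, 63, 21]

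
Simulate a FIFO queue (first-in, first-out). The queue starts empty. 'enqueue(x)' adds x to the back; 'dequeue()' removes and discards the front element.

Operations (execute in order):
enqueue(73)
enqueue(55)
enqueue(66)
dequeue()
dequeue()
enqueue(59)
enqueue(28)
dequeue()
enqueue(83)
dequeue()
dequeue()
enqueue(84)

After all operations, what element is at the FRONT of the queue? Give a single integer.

enqueue(73): queue = [73]
enqueue(55): queue = [73, 55]
enqueue(66): queue = [73, 55, 66]
dequeue(): queue = [55, 66]
dequeue(): queue = [66]
enqueue(59): queue = [66, 59]
enqueue(28): queue = [66, 59, 28]
dequeue(): queue = [59, 28]
enqueue(83): queue = [59, 28, 83]
dequeue(): queue = [28, 83]
dequeue(): queue = [83]
enqueue(84): queue = [83, 84]

Answer: 83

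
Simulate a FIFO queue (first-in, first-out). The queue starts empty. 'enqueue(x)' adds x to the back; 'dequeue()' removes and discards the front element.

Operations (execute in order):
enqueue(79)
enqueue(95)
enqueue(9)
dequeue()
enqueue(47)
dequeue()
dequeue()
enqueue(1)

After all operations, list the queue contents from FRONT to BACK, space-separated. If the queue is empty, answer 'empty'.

Answer: 47 1

Derivation:
enqueue(79): [79]
enqueue(95): [79, 95]
enqueue(9): [79, 95, 9]
dequeue(): [95, 9]
enqueue(47): [95, 9, 47]
dequeue(): [9, 47]
dequeue(): [47]
enqueue(1): [47, 1]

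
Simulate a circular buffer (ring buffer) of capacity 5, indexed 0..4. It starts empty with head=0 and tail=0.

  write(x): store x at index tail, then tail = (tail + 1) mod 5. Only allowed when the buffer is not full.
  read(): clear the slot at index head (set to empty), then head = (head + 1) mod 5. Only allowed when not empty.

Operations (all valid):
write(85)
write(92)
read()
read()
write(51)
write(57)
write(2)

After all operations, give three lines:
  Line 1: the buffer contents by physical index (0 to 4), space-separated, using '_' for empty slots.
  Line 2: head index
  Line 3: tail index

write(85): buf=[85 _ _ _ _], head=0, tail=1, size=1
write(92): buf=[85 92 _ _ _], head=0, tail=2, size=2
read(): buf=[_ 92 _ _ _], head=1, tail=2, size=1
read(): buf=[_ _ _ _ _], head=2, tail=2, size=0
write(51): buf=[_ _ 51 _ _], head=2, tail=3, size=1
write(57): buf=[_ _ 51 57 _], head=2, tail=4, size=2
write(2): buf=[_ _ 51 57 2], head=2, tail=0, size=3

Answer: _ _ 51 57 2
2
0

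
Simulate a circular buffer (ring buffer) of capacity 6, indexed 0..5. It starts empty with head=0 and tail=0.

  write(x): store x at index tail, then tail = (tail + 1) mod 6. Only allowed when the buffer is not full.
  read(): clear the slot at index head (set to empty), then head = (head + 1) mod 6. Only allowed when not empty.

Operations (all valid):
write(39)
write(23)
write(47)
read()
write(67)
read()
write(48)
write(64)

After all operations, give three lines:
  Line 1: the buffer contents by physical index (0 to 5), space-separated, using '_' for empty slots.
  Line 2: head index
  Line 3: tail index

Answer: _ _ 47 67 48 64
2
0

Derivation:
write(39): buf=[39 _ _ _ _ _], head=0, tail=1, size=1
write(23): buf=[39 23 _ _ _ _], head=0, tail=2, size=2
write(47): buf=[39 23 47 _ _ _], head=0, tail=3, size=3
read(): buf=[_ 23 47 _ _ _], head=1, tail=3, size=2
write(67): buf=[_ 23 47 67 _ _], head=1, tail=4, size=3
read(): buf=[_ _ 47 67 _ _], head=2, tail=4, size=2
write(48): buf=[_ _ 47 67 48 _], head=2, tail=5, size=3
write(64): buf=[_ _ 47 67 48 64], head=2, tail=0, size=4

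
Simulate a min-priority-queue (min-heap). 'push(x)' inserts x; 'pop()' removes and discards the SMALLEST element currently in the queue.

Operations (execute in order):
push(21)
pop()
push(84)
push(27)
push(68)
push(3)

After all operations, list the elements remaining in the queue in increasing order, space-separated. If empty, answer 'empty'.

Answer: 3 27 68 84

Derivation:
push(21): heap contents = [21]
pop() → 21: heap contents = []
push(84): heap contents = [84]
push(27): heap contents = [27, 84]
push(68): heap contents = [27, 68, 84]
push(3): heap contents = [3, 27, 68, 84]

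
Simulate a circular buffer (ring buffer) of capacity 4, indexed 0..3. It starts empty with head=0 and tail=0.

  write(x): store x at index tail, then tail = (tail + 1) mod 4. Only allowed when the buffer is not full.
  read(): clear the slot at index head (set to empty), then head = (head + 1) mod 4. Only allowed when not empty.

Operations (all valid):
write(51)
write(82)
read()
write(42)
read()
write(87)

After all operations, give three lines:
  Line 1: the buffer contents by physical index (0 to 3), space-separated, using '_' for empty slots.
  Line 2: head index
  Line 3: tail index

Answer: _ _ 42 87
2
0

Derivation:
write(51): buf=[51 _ _ _], head=0, tail=1, size=1
write(82): buf=[51 82 _ _], head=0, tail=2, size=2
read(): buf=[_ 82 _ _], head=1, tail=2, size=1
write(42): buf=[_ 82 42 _], head=1, tail=3, size=2
read(): buf=[_ _ 42 _], head=2, tail=3, size=1
write(87): buf=[_ _ 42 87], head=2, tail=0, size=2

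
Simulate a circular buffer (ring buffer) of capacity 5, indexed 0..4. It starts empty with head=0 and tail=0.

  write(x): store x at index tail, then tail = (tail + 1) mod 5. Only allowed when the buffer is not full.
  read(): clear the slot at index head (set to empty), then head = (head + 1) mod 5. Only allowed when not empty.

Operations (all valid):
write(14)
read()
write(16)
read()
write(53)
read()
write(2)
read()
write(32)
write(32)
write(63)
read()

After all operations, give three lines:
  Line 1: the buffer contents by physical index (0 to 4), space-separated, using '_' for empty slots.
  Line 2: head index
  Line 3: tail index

Answer: 32 63 _ _ _
0
2

Derivation:
write(14): buf=[14 _ _ _ _], head=0, tail=1, size=1
read(): buf=[_ _ _ _ _], head=1, tail=1, size=0
write(16): buf=[_ 16 _ _ _], head=1, tail=2, size=1
read(): buf=[_ _ _ _ _], head=2, tail=2, size=0
write(53): buf=[_ _ 53 _ _], head=2, tail=3, size=1
read(): buf=[_ _ _ _ _], head=3, tail=3, size=0
write(2): buf=[_ _ _ 2 _], head=3, tail=4, size=1
read(): buf=[_ _ _ _ _], head=4, tail=4, size=0
write(32): buf=[_ _ _ _ 32], head=4, tail=0, size=1
write(32): buf=[32 _ _ _ 32], head=4, tail=1, size=2
write(63): buf=[32 63 _ _ 32], head=4, tail=2, size=3
read(): buf=[32 63 _ _ _], head=0, tail=2, size=2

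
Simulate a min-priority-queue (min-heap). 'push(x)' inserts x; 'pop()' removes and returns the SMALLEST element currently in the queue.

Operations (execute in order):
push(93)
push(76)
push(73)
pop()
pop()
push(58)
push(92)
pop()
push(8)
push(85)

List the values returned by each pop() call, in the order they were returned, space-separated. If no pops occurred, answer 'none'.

push(93): heap contents = [93]
push(76): heap contents = [76, 93]
push(73): heap contents = [73, 76, 93]
pop() → 73: heap contents = [76, 93]
pop() → 76: heap contents = [93]
push(58): heap contents = [58, 93]
push(92): heap contents = [58, 92, 93]
pop() → 58: heap contents = [92, 93]
push(8): heap contents = [8, 92, 93]
push(85): heap contents = [8, 85, 92, 93]

Answer: 73 76 58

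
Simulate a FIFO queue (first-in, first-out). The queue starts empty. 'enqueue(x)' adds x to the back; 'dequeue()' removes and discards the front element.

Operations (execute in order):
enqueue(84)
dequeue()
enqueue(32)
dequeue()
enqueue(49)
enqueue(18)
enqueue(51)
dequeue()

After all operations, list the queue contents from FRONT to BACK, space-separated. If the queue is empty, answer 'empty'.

Answer: 18 51

Derivation:
enqueue(84): [84]
dequeue(): []
enqueue(32): [32]
dequeue(): []
enqueue(49): [49]
enqueue(18): [49, 18]
enqueue(51): [49, 18, 51]
dequeue(): [18, 51]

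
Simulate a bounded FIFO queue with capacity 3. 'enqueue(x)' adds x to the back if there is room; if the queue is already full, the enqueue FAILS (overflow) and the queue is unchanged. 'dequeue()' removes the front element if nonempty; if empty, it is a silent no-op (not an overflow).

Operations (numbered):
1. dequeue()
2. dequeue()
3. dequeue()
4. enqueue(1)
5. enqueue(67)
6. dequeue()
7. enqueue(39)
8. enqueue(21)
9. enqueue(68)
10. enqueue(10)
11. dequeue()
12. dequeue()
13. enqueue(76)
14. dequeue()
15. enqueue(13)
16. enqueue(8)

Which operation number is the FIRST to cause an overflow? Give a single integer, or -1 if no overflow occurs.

Answer: 9

Derivation:
1. dequeue(): empty, no-op, size=0
2. dequeue(): empty, no-op, size=0
3. dequeue(): empty, no-op, size=0
4. enqueue(1): size=1
5. enqueue(67): size=2
6. dequeue(): size=1
7. enqueue(39): size=2
8. enqueue(21): size=3
9. enqueue(68): size=3=cap → OVERFLOW (fail)
10. enqueue(10): size=3=cap → OVERFLOW (fail)
11. dequeue(): size=2
12. dequeue(): size=1
13. enqueue(76): size=2
14. dequeue(): size=1
15. enqueue(13): size=2
16. enqueue(8): size=3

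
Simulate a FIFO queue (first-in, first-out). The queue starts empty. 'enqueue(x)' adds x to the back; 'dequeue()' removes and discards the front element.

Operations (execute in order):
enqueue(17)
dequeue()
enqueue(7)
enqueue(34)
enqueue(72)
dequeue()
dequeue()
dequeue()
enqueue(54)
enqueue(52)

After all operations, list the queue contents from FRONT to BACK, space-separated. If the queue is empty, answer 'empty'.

Answer: 54 52

Derivation:
enqueue(17): [17]
dequeue(): []
enqueue(7): [7]
enqueue(34): [7, 34]
enqueue(72): [7, 34, 72]
dequeue(): [34, 72]
dequeue(): [72]
dequeue(): []
enqueue(54): [54]
enqueue(52): [54, 52]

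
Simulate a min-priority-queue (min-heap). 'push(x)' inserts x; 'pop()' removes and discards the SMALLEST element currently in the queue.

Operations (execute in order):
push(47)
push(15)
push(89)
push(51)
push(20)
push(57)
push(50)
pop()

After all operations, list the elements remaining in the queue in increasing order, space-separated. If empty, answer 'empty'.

Answer: 20 47 50 51 57 89

Derivation:
push(47): heap contents = [47]
push(15): heap contents = [15, 47]
push(89): heap contents = [15, 47, 89]
push(51): heap contents = [15, 47, 51, 89]
push(20): heap contents = [15, 20, 47, 51, 89]
push(57): heap contents = [15, 20, 47, 51, 57, 89]
push(50): heap contents = [15, 20, 47, 50, 51, 57, 89]
pop() → 15: heap contents = [20, 47, 50, 51, 57, 89]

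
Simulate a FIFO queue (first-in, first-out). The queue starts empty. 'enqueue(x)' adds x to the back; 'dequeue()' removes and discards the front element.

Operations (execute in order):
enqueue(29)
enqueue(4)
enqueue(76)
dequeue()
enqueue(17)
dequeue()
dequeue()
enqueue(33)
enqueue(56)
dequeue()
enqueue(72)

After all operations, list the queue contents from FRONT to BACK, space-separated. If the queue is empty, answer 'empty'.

enqueue(29): [29]
enqueue(4): [29, 4]
enqueue(76): [29, 4, 76]
dequeue(): [4, 76]
enqueue(17): [4, 76, 17]
dequeue(): [76, 17]
dequeue(): [17]
enqueue(33): [17, 33]
enqueue(56): [17, 33, 56]
dequeue(): [33, 56]
enqueue(72): [33, 56, 72]

Answer: 33 56 72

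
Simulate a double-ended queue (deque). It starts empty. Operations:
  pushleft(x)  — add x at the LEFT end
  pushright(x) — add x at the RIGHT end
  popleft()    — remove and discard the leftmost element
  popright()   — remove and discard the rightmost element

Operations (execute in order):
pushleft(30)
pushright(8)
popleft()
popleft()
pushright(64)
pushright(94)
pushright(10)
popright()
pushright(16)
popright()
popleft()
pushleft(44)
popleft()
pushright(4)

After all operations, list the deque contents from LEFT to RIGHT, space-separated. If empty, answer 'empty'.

Answer: 94 4

Derivation:
pushleft(30): [30]
pushright(8): [30, 8]
popleft(): [8]
popleft(): []
pushright(64): [64]
pushright(94): [64, 94]
pushright(10): [64, 94, 10]
popright(): [64, 94]
pushright(16): [64, 94, 16]
popright(): [64, 94]
popleft(): [94]
pushleft(44): [44, 94]
popleft(): [94]
pushright(4): [94, 4]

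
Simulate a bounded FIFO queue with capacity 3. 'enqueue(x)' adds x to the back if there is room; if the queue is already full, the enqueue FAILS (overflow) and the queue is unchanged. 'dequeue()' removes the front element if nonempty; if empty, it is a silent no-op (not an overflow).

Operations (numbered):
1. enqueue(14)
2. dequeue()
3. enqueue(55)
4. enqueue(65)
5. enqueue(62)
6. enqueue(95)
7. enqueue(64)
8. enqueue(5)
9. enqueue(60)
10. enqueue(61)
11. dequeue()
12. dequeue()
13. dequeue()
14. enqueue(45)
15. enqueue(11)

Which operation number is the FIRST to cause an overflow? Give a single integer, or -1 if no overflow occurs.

Answer: 6

Derivation:
1. enqueue(14): size=1
2. dequeue(): size=0
3. enqueue(55): size=1
4. enqueue(65): size=2
5. enqueue(62): size=3
6. enqueue(95): size=3=cap → OVERFLOW (fail)
7. enqueue(64): size=3=cap → OVERFLOW (fail)
8. enqueue(5): size=3=cap → OVERFLOW (fail)
9. enqueue(60): size=3=cap → OVERFLOW (fail)
10. enqueue(61): size=3=cap → OVERFLOW (fail)
11. dequeue(): size=2
12. dequeue(): size=1
13. dequeue(): size=0
14. enqueue(45): size=1
15. enqueue(11): size=2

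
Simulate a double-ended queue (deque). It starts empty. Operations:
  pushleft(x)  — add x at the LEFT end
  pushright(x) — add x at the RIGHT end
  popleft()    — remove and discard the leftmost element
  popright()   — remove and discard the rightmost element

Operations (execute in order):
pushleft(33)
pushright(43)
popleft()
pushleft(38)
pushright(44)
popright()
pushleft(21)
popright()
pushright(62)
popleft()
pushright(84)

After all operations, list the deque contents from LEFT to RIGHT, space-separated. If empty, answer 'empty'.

Answer: 38 62 84

Derivation:
pushleft(33): [33]
pushright(43): [33, 43]
popleft(): [43]
pushleft(38): [38, 43]
pushright(44): [38, 43, 44]
popright(): [38, 43]
pushleft(21): [21, 38, 43]
popright(): [21, 38]
pushright(62): [21, 38, 62]
popleft(): [38, 62]
pushright(84): [38, 62, 84]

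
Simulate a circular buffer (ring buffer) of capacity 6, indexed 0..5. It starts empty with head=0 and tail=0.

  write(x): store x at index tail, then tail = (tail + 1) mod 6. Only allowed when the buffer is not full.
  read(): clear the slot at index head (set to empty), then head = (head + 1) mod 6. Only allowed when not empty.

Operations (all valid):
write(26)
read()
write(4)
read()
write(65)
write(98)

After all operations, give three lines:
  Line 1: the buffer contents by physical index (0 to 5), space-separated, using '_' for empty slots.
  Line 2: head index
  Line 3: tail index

write(26): buf=[26 _ _ _ _ _], head=0, tail=1, size=1
read(): buf=[_ _ _ _ _ _], head=1, tail=1, size=0
write(4): buf=[_ 4 _ _ _ _], head=1, tail=2, size=1
read(): buf=[_ _ _ _ _ _], head=2, tail=2, size=0
write(65): buf=[_ _ 65 _ _ _], head=2, tail=3, size=1
write(98): buf=[_ _ 65 98 _ _], head=2, tail=4, size=2

Answer: _ _ 65 98 _ _
2
4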